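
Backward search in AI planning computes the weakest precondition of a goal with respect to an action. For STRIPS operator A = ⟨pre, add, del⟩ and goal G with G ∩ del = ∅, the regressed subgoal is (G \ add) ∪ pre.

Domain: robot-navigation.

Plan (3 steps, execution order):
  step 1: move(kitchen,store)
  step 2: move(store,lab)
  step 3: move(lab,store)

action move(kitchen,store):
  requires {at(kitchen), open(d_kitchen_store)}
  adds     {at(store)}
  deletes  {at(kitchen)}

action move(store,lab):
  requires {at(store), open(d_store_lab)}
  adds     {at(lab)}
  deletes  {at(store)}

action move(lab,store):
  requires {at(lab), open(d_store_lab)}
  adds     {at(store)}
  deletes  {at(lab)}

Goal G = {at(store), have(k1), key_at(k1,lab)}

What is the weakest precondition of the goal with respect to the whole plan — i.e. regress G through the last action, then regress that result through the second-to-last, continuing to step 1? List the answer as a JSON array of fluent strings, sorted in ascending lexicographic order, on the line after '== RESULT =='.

Work backward from the goal:
  through step 3 (move(lab,store)): drop {at(store)}, keep {have(k1), key_at(k1,lab)}, require {at(lab), open(d_store_lab)}
    → {at(lab), have(k1), key_at(k1,lab), open(d_store_lab)}
  through step 2 (move(store,lab)): drop {at(lab)}, keep {have(k1), key_at(k1,lab), open(d_store_lab)}, require {at(store), open(d_store_lab)}
    → {at(store), have(k1), key_at(k1,lab), open(d_store_lab)}
  through step 1 (move(kitchen,store)): drop {at(store)}, keep {have(k1), key_at(k1,lab), open(d_store_lab)}, require {at(kitchen), open(d_kitchen_store)}
    → {at(kitchen), have(k1), key_at(k1,lab), open(d_kitchen_store), open(d_store_lab)}

== RESULT ==
["at(kitchen)", "have(k1)", "key_at(k1,lab)", "open(d_kitchen_store)", "open(d_store_lab)"]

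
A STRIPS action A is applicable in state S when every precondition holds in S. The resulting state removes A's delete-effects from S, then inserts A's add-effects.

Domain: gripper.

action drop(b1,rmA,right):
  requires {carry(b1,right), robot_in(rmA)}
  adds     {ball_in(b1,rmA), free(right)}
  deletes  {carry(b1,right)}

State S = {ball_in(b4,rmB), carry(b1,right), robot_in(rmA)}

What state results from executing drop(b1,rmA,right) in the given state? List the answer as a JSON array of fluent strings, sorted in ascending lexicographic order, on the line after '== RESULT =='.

Progress:
  pre ⊆ S: {carry(b1,right), robot_in(rmA)} ⊆ S  — applicable
  S \ del = {ball_in(b4,rmB), robot_in(rmA)}
  ∪ add   = {ball_in(b1,rmA), ball_in(b4,rmB), free(right), robot_in(rmA)}

== RESULT ==
["ball_in(b1,rmA)", "ball_in(b4,rmB)", "free(right)", "robot_in(rmA)"]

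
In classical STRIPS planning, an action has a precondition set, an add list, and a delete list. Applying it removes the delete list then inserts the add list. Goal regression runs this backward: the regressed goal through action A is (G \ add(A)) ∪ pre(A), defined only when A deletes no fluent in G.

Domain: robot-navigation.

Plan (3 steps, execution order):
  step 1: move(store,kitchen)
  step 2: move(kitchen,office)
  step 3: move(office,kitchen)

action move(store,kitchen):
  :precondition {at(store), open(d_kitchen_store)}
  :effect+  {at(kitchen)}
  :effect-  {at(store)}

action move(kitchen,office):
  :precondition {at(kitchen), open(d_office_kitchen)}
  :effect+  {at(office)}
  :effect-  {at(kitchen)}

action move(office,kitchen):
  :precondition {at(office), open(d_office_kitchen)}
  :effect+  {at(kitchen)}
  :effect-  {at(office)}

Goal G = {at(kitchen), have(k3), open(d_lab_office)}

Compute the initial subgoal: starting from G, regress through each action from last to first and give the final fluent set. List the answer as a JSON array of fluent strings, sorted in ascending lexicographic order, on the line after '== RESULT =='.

Regress step by step:
  through step 3 (move(office,kitchen)): drop {at(kitchen)}, keep {have(k3), open(d_lab_office)}, require {at(office), open(d_office_kitchen)}
    → {at(office), have(k3), open(d_lab_office), open(d_office_kitchen)}
  through step 2 (move(kitchen,office)): drop {at(office)}, keep {have(k3), open(d_lab_office), open(d_office_kitchen)}, require {at(kitchen), open(d_office_kitchen)}
    → {at(kitchen), have(k3), open(d_lab_office), open(d_office_kitchen)}
  through step 1 (move(store,kitchen)): drop {at(kitchen)}, keep {have(k3), open(d_lab_office), open(d_office_kitchen)}, require {at(store), open(d_kitchen_store)}
    → {at(store), have(k3), open(d_kitchen_store), open(d_lab_office), open(d_office_kitchen)}

== RESULT ==
["at(store)", "have(k3)", "open(d_kitchen_store)", "open(d_lab_office)", "open(d_office_kitchen)"]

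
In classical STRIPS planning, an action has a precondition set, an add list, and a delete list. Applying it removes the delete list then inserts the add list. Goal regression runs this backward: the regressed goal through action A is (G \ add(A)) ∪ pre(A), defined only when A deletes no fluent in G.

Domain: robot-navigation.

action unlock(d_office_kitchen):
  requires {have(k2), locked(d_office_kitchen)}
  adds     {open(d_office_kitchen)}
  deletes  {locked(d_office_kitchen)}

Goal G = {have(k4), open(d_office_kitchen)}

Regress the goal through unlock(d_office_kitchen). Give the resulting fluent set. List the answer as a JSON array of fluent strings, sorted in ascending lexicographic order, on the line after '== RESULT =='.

Compute (G \ add) ∪ pre:
  G ∩ del = {}  (empty — regression defined)
  G \ add = {have(k4), open(d_office_kitchen)} \ {open(d_office_kitchen)} = {have(k4)}
  ∪ pre   = {have(k4)} ∪ {have(k2), locked(d_office_kitchen)}
          = {have(k2), have(k4), locked(d_office_kitchen)}

== RESULT ==
["have(k2)", "have(k4)", "locked(d_office_kitchen)"]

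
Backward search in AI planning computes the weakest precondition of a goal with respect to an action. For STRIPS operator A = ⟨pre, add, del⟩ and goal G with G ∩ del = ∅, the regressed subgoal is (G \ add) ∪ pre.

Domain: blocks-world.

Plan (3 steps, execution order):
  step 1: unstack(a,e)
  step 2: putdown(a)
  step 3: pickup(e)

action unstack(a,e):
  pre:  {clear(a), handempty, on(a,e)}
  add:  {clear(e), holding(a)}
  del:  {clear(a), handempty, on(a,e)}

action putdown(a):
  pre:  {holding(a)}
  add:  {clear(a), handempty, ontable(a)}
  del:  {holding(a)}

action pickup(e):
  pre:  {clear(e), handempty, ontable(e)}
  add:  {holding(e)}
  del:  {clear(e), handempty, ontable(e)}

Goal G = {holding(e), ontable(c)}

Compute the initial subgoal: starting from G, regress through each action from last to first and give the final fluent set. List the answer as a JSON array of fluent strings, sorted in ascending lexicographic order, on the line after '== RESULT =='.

Regress step by step:
  through step 3 (pickup(e)): drop {holding(e)}, keep {ontable(c)}, require {clear(e), handempty, ontable(e)}
    → {clear(e), handempty, ontable(c), ontable(e)}
  through step 2 (putdown(a)): drop {handempty}, keep {clear(e), ontable(c), ontable(e)}, require {holding(a)}
    → {clear(e), holding(a), ontable(c), ontable(e)}
  through step 1 (unstack(a,e)): drop {clear(e), holding(a)}, keep {ontable(c), ontable(e)}, require {clear(a), handempty, on(a,e)}
    → {clear(a), handempty, on(a,e), ontable(c), ontable(e)}

== RESULT ==
["clear(a)", "handempty", "on(a,e)", "ontable(c)", "ontable(e)"]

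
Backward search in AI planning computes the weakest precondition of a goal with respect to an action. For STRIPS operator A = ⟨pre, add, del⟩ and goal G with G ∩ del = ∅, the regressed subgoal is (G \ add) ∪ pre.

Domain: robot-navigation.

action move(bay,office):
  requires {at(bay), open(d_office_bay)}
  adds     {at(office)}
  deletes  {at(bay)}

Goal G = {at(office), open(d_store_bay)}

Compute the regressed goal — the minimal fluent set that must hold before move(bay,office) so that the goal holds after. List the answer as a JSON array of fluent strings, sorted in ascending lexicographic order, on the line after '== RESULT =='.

Compute (G \ add) ∪ pre:
  G ∩ del = {}  (empty — regression defined)
  G \ add = {at(office), open(d_store_bay)} \ {at(office)} = {open(d_store_bay)}
  ∪ pre   = {open(d_store_bay)} ∪ {at(bay), open(d_office_bay)}
          = {at(bay), open(d_office_bay), open(d_store_bay)}

== RESULT ==
["at(bay)", "open(d_office_bay)", "open(d_store_bay)"]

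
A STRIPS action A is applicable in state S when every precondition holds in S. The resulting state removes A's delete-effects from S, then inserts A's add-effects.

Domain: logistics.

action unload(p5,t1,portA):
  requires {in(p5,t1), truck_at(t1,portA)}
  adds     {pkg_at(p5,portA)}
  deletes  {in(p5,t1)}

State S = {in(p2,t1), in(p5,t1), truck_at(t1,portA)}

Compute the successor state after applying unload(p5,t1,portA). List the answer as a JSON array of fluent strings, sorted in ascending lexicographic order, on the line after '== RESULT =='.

Compute (S \ del) ∪ add:
  pre ⊆ S: {in(p5,t1), truck_at(t1,portA)} ⊆ S  — applicable
  S \ del = {in(p2,t1), truck_at(t1,portA)}
  ∪ add   = {in(p2,t1), pkg_at(p5,portA), truck_at(t1,portA)}

== RESULT ==
["in(p2,t1)", "pkg_at(p5,portA)", "truck_at(t1,portA)"]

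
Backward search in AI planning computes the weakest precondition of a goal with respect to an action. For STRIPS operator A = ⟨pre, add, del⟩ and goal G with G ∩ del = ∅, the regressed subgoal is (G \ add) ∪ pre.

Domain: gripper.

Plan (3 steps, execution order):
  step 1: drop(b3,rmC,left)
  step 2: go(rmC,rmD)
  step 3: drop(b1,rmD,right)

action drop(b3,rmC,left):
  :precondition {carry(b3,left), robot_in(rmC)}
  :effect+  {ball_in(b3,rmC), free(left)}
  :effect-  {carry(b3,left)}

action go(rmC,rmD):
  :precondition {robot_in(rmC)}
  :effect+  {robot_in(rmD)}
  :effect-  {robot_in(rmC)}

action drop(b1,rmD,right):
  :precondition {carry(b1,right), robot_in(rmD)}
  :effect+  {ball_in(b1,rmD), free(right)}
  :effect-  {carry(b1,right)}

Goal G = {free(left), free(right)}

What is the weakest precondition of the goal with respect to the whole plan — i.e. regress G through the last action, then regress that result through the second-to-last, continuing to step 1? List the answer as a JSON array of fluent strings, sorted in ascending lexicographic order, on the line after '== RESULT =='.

Work backward from the goal:
  through step 3 (drop(b1,rmD,right)): drop {free(right)}, keep {free(left)}, require {carry(b1,right), robot_in(rmD)}
    → {carry(b1,right), free(left), robot_in(rmD)}
  through step 2 (go(rmC,rmD)): drop {robot_in(rmD)}, keep {carry(b1,right), free(left)}, require {robot_in(rmC)}
    → {carry(b1,right), free(left), robot_in(rmC)}
  through step 1 (drop(b3,rmC,left)): drop {free(left)}, keep {carry(b1,right), robot_in(rmC)}, require {carry(b3,left), robot_in(rmC)}
    → {carry(b1,right), carry(b3,left), robot_in(rmC)}

== RESULT ==
["carry(b1,right)", "carry(b3,left)", "robot_in(rmC)"]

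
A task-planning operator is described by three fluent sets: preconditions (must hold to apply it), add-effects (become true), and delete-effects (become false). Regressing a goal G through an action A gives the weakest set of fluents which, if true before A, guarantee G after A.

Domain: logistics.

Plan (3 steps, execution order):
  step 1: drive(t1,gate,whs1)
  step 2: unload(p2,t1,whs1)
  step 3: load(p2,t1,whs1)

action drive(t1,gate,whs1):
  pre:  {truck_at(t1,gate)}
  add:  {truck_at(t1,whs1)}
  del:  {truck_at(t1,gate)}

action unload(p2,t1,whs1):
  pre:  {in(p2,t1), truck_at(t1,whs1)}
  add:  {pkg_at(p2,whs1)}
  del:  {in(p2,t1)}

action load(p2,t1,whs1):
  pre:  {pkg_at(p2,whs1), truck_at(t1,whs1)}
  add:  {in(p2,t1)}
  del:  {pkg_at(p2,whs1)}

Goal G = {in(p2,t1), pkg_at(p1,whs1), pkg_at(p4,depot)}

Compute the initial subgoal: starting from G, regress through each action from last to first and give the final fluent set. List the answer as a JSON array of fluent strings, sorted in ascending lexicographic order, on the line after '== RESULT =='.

Work backward from the goal:
  through step 3 (load(p2,t1,whs1)): drop {in(p2,t1)}, keep {pkg_at(p1,whs1), pkg_at(p4,depot)}, require {pkg_at(p2,whs1), truck_at(t1,whs1)}
    → {pkg_at(p1,whs1), pkg_at(p2,whs1), pkg_at(p4,depot), truck_at(t1,whs1)}
  through step 2 (unload(p2,t1,whs1)): drop {pkg_at(p2,whs1)}, keep {pkg_at(p1,whs1), pkg_at(p4,depot), truck_at(t1,whs1)}, require {in(p2,t1), truck_at(t1,whs1)}
    → {in(p2,t1), pkg_at(p1,whs1), pkg_at(p4,depot), truck_at(t1,whs1)}
  through step 1 (drive(t1,gate,whs1)): drop {truck_at(t1,whs1)}, keep {in(p2,t1), pkg_at(p1,whs1), pkg_at(p4,depot)}, require {truck_at(t1,gate)}
    → {in(p2,t1), pkg_at(p1,whs1), pkg_at(p4,depot), truck_at(t1,gate)}

== RESULT ==
["in(p2,t1)", "pkg_at(p1,whs1)", "pkg_at(p4,depot)", "truck_at(t1,gate)"]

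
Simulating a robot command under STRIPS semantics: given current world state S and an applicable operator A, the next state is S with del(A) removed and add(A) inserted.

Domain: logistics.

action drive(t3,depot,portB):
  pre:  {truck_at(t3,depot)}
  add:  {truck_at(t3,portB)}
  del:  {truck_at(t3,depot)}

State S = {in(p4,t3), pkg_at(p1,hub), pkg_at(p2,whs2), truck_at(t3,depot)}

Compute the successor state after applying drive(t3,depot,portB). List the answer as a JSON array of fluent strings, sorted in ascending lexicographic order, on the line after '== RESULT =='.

Progress:
  pre ⊆ S: {truck_at(t3,depot)} ⊆ S  — applicable
  S \ del = {in(p4,t3), pkg_at(p1,hub), pkg_at(p2,whs2)}
  ∪ add   = {in(p4,t3), pkg_at(p1,hub), pkg_at(p2,whs2), truck_at(t3,portB)}

== RESULT ==
["in(p4,t3)", "pkg_at(p1,hub)", "pkg_at(p2,whs2)", "truck_at(t3,portB)"]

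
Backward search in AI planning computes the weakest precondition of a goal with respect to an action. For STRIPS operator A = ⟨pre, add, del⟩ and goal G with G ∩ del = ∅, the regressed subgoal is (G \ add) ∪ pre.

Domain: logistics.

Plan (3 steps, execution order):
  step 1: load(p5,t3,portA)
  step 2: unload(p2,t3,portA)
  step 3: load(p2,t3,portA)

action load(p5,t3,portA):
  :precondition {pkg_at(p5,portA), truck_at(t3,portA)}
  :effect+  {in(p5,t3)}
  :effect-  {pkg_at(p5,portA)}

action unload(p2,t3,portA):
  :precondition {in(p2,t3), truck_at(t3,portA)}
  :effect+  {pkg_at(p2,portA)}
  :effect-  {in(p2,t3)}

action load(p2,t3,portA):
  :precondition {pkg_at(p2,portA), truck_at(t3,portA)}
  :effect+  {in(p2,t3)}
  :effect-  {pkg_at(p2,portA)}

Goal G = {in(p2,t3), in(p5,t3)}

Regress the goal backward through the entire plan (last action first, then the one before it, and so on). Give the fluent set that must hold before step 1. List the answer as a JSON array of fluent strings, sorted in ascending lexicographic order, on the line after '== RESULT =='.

Regress step by step:
  through step 3 (load(p2,t3,portA)): drop {in(p2,t3)}, keep {in(p5,t3)}, require {pkg_at(p2,portA), truck_at(t3,portA)}
    → {in(p5,t3), pkg_at(p2,portA), truck_at(t3,portA)}
  through step 2 (unload(p2,t3,portA)): drop {pkg_at(p2,portA)}, keep {in(p5,t3), truck_at(t3,portA)}, require {in(p2,t3), truck_at(t3,portA)}
    → {in(p2,t3), in(p5,t3), truck_at(t3,portA)}
  through step 1 (load(p5,t3,portA)): drop {in(p5,t3)}, keep {in(p2,t3), truck_at(t3,portA)}, require {pkg_at(p5,portA), truck_at(t3,portA)}
    → {in(p2,t3), pkg_at(p5,portA), truck_at(t3,portA)}

== RESULT ==
["in(p2,t3)", "pkg_at(p5,portA)", "truck_at(t3,portA)"]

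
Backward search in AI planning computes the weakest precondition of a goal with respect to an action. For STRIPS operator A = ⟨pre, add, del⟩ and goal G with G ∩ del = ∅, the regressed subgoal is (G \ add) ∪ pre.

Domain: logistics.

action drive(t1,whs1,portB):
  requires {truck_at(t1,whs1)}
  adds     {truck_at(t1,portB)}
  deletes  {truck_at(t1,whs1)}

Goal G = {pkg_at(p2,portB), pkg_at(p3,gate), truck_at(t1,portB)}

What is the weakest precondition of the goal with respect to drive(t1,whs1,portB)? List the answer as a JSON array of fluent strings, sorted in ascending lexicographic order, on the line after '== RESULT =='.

Compute (G \ add) ∪ pre:
  G ∩ del = {}  (empty — regression defined)
  G \ add = {pkg_at(p2,portB), pkg_at(p3,gate), truck_at(t1,portB)} \ {truck_at(t1,portB)} = {pkg_at(p2,portB), pkg_at(p3,gate)}
  ∪ pre   = {pkg_at(p2,portB), pkg_at(p3,gate)} ∪ {truck_at(t1,whs1)}
          = {pkg_at(p2,portB), pkg_at(p3,gate), truck_at(t1,whs1)}

== RESULT ==
["pkg_at(p2,portB)", "pkg_at(p3,gate)", "truck_at(t1,whs1)"]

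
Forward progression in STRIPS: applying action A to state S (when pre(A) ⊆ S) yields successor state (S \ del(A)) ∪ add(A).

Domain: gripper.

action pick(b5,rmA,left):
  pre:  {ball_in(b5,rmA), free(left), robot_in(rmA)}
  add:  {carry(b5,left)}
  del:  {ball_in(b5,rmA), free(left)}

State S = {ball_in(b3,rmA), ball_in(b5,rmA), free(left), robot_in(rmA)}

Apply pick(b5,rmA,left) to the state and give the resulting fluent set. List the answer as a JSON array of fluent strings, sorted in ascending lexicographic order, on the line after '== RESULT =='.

Progress:
  pre ⊆ S: {ball_in(b5,rmA), free(left), robot_in(rmA)} ⊆ S  — applicable
  S \ del = {ball_in(b3,rmA), robot_in(rmA)}
  ∪ add   = {ball_in(b3,rmA), carry(b5,left), robot_in(rmA)}

== RESULT ==
["ball_in(b3,rmA)", "carry(b5,left)", "robot_in(rmA)"]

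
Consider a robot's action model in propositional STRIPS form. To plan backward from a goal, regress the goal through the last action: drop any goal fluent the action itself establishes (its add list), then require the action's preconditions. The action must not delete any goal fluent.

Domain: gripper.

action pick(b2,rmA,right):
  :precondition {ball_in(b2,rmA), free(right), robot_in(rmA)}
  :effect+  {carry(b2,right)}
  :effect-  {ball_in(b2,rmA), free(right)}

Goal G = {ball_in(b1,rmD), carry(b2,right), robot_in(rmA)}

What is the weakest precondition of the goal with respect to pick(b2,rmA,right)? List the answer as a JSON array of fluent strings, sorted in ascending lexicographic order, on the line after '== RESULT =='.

Regress:
  G ∩ del = {}  (empty — regression defined)
  G \ add = {ball_in(b1,rmD), carry(b2,right), robot_in(rmA)} \ {carry(b2,right)} = {ball_in(b1,rmD), robot_in(rmA)}
  ∪ pre   = {ball_in(b1,rmD), robot_in(rmA)} ∪ {ball_in(b2,rmA), free(right), robot_in(rmA)}
          = {ball_in(b1,rmD), ball_in(b2,rmA), free(right), robot_in(rmA)}

== RESULT ==
["ball_in(b1,rmD)", "ball_in(b2,rmA)", "free(right)", "robot_in(rmA)"]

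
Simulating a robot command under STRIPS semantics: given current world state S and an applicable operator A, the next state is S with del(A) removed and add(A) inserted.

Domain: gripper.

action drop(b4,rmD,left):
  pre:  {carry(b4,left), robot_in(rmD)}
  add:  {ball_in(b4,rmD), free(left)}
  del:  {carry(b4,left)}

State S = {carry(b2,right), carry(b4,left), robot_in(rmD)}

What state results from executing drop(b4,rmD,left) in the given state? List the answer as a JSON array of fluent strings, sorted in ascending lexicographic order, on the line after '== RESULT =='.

Compute (S \ del) ∪ add:
  pre ⊆ S: {carry(b4,left), robot_in(rmD)} ⊆ S  — applicable
  S \ del = {carry(b2,right), robot_in(rmD)}
  ∪ add   = {ball_in(b4,rmD), carry(b2,right), free(left), robot_in(rmD)}

== RESULT ==
["ball_in(b4,rmD)", "carry(b2,right)", "free(left)", "robot_in(rmD)"]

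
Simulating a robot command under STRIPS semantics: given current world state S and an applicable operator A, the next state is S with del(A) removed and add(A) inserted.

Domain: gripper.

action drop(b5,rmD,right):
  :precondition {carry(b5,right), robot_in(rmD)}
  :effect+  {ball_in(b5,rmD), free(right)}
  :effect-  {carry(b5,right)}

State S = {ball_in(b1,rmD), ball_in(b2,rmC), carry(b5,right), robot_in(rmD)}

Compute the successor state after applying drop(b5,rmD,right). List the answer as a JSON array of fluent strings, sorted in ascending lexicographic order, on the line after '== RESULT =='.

Progress:
  pre ⊆ S: {carry(b5,right), robot_in(rmD)} ⊆ S  — applicable
  S \ del = {ball_in(b1,rmD), ball_in(b2,rmC), robot_in(rmD)}
  ∪ add   = {ball_in(b1,rmD), ball_in(b2,rmC), ball_in(b5,rmD), free(right), robot_in(rmD)}

== RESULT ==
["ball_in(b1,rmD)", "ball_in(b2,rmC)", "ball_in(b5,rmD)", "free(right)", "robot_in(rmD)"]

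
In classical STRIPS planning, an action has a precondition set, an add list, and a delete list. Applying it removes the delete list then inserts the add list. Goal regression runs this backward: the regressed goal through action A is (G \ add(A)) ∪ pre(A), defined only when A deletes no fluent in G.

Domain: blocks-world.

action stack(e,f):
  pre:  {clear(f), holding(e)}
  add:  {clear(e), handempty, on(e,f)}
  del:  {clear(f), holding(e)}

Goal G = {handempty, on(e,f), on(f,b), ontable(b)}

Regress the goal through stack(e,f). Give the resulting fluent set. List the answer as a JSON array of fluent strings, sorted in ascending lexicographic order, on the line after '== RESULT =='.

Compute (G \ add) ∪ pre:
  G ∩ del = {}  (empty — regression defined)
  G \ add = {handempty, on(e,f), on(f,b), ontable(b)} \ {clear(e), handempty, on(e,f)} = {on(f,b), ontable(b)}
  ∪ pre   = {on(f,b), ontable(b)} ∪ {clear(f), holding(e)}
          = {clear(f), holding(e), on(f,b), ontable(b)}

== RESULT ==
["clear(f)", "holding(e)", "on(f,b)", "ontable(b)"]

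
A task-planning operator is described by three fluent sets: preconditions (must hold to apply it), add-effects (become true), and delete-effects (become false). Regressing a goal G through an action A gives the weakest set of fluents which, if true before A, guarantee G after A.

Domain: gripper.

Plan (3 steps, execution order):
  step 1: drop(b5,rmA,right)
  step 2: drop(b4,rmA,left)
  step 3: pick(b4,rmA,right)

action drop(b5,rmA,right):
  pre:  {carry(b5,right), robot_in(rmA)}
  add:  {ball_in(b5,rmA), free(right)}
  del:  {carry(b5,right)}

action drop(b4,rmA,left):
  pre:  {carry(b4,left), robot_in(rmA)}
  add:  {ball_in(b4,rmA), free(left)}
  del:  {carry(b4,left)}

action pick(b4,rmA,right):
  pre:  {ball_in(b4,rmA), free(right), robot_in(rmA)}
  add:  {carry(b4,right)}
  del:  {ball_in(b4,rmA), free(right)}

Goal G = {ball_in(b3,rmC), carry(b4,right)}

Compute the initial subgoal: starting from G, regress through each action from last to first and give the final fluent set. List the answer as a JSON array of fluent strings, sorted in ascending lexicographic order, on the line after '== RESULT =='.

Regress step by step:
  through step 3 (pick(b4,rmA,right)): drop {carry(b4,right)}, keep {ball_in(b3,rmC)}, require {ball_in(b4,rmA), free(right), robot_in(rmA)}
    → {ball_in(b3,rmC), ball_in(b4,rmA), free(right), robot_in(rmA)}
  through step 2 (drop(b4,rmA,left)): drop {ball_in(b4,rmA)}, keep {ball_in(b3,rmC), free(right), robot_in(rmA)}, require {carry(b4,left), robot_in(rmA)}
    → {ball_in(b3,rmC), carry(b4,left), free(right), robot_in(rmA)}
  through step 1 (drop(b5,rmA,right)): drop {free(right)}, keep {ball_in(b3,rmC), carry(b4,left), robot_in(rmA)}, require {carry(b5,right), robot_in(rmA)}
    → {ball_in(b3,rmC), carry(b4,left), carry(b5,right), robot_in(rmA)}

== RESULT ==
["ball_in(b3,rmC)", "carry(b4,left)", "carry(b5,right)", "robot_in(rmA)"]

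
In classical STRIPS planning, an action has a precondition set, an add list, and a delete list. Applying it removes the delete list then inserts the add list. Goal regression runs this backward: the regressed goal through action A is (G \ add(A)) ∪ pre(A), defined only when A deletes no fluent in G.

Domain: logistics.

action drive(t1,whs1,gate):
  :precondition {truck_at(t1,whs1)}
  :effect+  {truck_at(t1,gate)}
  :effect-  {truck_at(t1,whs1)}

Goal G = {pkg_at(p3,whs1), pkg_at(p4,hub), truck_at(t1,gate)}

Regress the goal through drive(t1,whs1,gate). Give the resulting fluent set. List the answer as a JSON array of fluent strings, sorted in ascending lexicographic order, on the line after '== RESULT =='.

Compute (G \ add) ∪ pre:
  G ∩ del = {}  (empty — regression defined)
  G \ add = {pkg_at(p3,whs1), pkg_at(p4,hub), truck_at(t1,gate)} \ {truck_at(t1,gate)} = {pkg_at(p3,whs1), pkg_at(p4,hub)}
  ∪ pre   = {pkg_at(p3,whs1), pkg_at(p4,hub)} ∪ {truck_at(t1,whs1)}
          = {pkg_at(p3,whs1), pkg_at(p4,hub), truck_at(t1,whs1)}

== RESULT ==
["pkg_at(p3,whs1)", "pkg_at(p4,hub)", "truck_at(t1,whs1)"]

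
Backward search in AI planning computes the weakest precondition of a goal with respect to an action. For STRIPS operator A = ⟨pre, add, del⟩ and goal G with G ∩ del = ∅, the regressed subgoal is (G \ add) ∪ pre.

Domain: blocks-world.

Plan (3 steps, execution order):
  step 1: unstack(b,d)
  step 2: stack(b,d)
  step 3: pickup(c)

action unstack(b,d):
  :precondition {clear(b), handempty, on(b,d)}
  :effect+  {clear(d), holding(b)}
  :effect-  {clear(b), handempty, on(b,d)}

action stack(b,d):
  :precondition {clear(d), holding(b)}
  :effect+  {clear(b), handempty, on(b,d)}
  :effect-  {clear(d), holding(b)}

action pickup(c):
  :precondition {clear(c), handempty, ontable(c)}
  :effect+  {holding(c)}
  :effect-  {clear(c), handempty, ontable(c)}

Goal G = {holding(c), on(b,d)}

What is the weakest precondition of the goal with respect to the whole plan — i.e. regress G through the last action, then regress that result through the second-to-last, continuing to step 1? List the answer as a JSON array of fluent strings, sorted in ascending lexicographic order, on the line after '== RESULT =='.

Work backward from the goal:
  through step 3 (pickup(c)): drop {holding(c)}, keep {on(b,d)}, require {clear(c), handempty, ontable(c)}
    → {clear(c), handempty, on(b,d), ontable(c)}
  through step 2 (stack(b,d)): drop {handempty, on(b,d)}, keep {clear(c), ontable(c)}, require {clear(d), holding(b)}
    → {clear(c), clear(d), holding(b), ontable(c)}
  through step 1 (unstack(b,d)): drop {clear(d), holding(b)}, keep {clear(c), ontable(c)}, require {clear(b), handempty, on(b,d)}
    → {clear(b), clear(c), handempty, on(b,d), ontable(c)}

== RESULT ==
["clear(b)", "clear(c)", "handempty", "on(b,d)", "ontable(c)"]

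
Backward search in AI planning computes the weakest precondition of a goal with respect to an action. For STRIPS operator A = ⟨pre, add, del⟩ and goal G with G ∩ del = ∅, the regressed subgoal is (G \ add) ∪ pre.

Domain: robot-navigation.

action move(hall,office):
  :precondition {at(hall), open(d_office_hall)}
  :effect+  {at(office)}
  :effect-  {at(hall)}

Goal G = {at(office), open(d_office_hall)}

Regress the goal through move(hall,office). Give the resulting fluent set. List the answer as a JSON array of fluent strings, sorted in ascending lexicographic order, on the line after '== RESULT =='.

Compute (G \ add) ∪ pre:
  G ∩ del = {}  (empty — regression defined)
  G \ add = {at(office), open(d_office_hall)} \ {at(office)} = {open(d_office_hall)}
  ∪ pre   = {open(d_office_hall)} ∪ {at(hall), open(d_office_hall)}
          = {at(hall), open(d_office_hall)}

== RESULT ==
["at(hall)", "open(d_office_hall)"]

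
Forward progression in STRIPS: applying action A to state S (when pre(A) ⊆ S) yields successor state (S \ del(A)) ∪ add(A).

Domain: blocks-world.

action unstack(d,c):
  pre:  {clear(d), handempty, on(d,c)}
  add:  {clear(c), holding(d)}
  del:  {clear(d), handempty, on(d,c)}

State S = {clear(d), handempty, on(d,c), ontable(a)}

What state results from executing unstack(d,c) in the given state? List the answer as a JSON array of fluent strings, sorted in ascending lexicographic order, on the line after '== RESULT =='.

Progress:
  pre ⊆ S: {clear(d), handempty, on(d,c)} ⊆ S  — applicable
  S \ del = {ontable(a)}
  ∪ add   = {clear(c), holding(d), ontable(a)}

== RESULT ==
["clear(c)", "holding(d)", "ontable(a)"]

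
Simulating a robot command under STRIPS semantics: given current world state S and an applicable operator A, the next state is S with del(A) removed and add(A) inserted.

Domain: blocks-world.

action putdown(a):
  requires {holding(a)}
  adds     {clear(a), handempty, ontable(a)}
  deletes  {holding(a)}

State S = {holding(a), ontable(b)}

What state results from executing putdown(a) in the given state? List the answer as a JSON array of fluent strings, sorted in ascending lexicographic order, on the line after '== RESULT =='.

Progress:
  pre ⊆ S: {holding(a)} ⊆ S  — applicable
  S \ del = {ontable(b)}
  ∪ add   = {clear(a), handempty, ontable(a), ontable(b)}

== RESULT ==
["clear(a)", "handempty", "ontable(a)", "ontable(b)"]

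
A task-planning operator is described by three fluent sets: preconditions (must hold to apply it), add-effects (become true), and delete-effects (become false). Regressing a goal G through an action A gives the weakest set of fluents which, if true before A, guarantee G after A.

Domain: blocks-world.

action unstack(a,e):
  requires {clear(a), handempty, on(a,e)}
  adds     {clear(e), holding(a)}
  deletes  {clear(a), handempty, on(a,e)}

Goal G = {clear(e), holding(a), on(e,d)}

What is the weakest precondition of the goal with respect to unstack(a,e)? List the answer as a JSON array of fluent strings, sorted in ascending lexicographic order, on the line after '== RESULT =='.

Compute (G \ add) ∪ pre:
  G ∩ del = {}  (empty — regression defined)
  G \ add = {clear(e), holding(a), on(e,d)} \ {clear(e), holding(a)} = {on(e,d)}
  ∪ pre   = {on(e,d)} ∪ {clear(a), handempty, on(a,e)}
          = {clear(a), handempty, on(a,e), on(e,d)}

== RESULT ==
["clear(a)", "handempty", "on(a,e)", "on(e,d)"]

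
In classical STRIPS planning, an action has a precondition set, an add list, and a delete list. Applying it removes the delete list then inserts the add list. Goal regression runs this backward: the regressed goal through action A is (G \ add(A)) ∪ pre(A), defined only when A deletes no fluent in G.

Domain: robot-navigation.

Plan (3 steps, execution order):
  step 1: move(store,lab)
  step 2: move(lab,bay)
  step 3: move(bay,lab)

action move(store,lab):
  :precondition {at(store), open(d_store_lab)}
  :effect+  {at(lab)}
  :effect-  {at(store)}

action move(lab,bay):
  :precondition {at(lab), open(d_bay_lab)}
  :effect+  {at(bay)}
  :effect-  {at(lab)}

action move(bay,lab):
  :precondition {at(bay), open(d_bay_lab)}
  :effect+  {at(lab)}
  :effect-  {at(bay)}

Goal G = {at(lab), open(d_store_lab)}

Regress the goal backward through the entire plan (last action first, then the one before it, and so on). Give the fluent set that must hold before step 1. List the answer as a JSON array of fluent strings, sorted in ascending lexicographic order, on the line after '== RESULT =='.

Work backward from the goal:
  through step 3 (move(bay,lab)): drop {at(lab)}, keep {open(d_store_lab)}, require {at(bay), open(d_bay_lab)}
    → {at(bay), open(d_bay_lab), open(d_store_lab)}
  through step 2 (move(lab,bay)): drop {at(bay)}, keep {open(d_bay_lab), open(d_store_lab)}, require {at(lab), open(d_bay_lab)}
    → {at(lab), open(d_bay_lab), open(d_store_lab)}
  through step 1 (move(store,lab)): drop {at(lab)}, keep {open(d_bay_lab), open(d_store_lab)}, require {at(store), open(d_store_lab)}
    → {at(store), open(d_bay_lab), open(d_store_lab)}

== RESULT ==
["at(store)", "open(d_bay_lab)", "open(d_store_lab)"]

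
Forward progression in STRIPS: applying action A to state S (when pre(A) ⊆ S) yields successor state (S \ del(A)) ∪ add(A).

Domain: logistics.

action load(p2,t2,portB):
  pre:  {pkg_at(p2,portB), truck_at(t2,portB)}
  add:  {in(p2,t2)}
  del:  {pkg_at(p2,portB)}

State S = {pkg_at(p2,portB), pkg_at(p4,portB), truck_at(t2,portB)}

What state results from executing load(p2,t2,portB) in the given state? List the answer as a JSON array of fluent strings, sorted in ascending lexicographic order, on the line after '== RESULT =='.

Progress:
  pre ⊆ S: {pkg_at(p2,portB), truck_at(t2,portB)} ⊆ S  — applicable
  S \ del = {pkg_at(p4,portB), truck_at(t2,portB)}
  ∪ add   = {in(p2,t2), pkg_at(p4,portB), truck_at(t2,portB)}

== RESULT ==
["in(p2,t2)", "pkg_at(p4,portB)", "truck_at(t2,portB)"]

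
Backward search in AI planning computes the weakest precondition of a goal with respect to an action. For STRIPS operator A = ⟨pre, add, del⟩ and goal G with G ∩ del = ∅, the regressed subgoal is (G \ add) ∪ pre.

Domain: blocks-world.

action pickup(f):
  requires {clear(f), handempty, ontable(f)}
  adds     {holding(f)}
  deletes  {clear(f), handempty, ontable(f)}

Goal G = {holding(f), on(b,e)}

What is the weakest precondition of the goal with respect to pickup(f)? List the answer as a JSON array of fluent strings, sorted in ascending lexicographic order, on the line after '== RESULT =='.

Compute (G \ add) ∪ pre:
  G ∩ del = {}  (empty — regression defined)
  G \ add = {holding(f), on(b,e)} \ {holding(f)} = {on(b,e)}
  ∪ pre   = {on(b,e)} ∪ {clear(f), handempty, ontable(f)}
          = {clear(f), handempty, on(b,e), ontable(f)}

== RESULT ==
["clear(f)", "handempty", "on(b,e)", "ontable(f)"]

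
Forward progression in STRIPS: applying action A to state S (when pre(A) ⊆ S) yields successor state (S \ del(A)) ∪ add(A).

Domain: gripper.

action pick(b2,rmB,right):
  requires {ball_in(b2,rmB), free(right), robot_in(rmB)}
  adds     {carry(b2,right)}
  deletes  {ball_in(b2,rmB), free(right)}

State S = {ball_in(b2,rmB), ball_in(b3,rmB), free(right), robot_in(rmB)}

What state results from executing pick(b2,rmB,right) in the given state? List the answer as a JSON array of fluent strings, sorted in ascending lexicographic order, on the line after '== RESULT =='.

Progress:
  pre ⊆ S: {ball_in(b2,rmB), free(right), robot_in(rmB)} ⊆ S  — applicable
  S \ del = {ball_in(b3,rmB), robot_in(rmB)}
  ∪ add   = {ball_in(b3,rmB), carry(b2,right), robot_in(rmB)}

== RESULT ==
["ball_in(b3,rmB)", "carry(b2,right)", "robot_in(rmB)"]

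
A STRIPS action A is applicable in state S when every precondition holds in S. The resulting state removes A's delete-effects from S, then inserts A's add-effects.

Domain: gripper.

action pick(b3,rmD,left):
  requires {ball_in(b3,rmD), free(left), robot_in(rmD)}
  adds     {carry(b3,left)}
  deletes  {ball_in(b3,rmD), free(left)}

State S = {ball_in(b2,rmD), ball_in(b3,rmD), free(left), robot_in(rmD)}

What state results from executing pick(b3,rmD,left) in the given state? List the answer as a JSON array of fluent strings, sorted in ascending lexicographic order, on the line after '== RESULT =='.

Compute (S \ del) ∪ add:
  pre ⊆ S: {ball_in(b3,rmD), free(left), robot_in(rmD)} ⊆ S  — applicable
  S \ del = {ball_in(b2,rmD), robot_in(rmD)}
  ∪ add   = {ball_in(b2,rmD), carry(b3,left), robot_in(rmD)}

== RESULT ==
["ball_in(b2,rmD)", "carry(b3,left)", "robot_in(rmD)"]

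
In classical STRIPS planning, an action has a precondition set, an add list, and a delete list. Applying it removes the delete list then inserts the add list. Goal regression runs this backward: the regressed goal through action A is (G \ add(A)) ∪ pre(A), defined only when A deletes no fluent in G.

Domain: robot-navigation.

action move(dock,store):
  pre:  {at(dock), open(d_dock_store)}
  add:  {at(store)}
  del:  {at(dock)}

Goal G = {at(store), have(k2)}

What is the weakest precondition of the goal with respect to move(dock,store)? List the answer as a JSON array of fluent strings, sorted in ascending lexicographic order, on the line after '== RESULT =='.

Regress:
  G ∩ del = {}  (empty — regression defined)
  G \ add = {at(store), have(k2)} \ {at(store)} = {have(k2)}
  ∪ pre   = {have(k2)} ∪ {at(dock), open(d_dock_store)}
          = {at(dock), have(k2), open(d_dock_store)}

== RESULT ==
["at(dock)", "have(k2)", "open(d_dock_store)"]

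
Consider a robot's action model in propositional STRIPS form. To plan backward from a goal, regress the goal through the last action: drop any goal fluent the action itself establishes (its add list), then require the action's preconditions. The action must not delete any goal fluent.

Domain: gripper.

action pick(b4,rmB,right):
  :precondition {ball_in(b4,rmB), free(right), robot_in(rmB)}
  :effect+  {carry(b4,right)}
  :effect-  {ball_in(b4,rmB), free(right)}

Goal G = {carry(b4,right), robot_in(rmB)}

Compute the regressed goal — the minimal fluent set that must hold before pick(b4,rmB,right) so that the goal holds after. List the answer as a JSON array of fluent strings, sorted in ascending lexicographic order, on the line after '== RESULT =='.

Compute (G \ add) ∪ pre:
  G ∩ del = {}  (empty — regression defined)
  G \ add = {carry(b4,right), robot_in(rmB)} \ {carry(b4,right)} = {robot_in(rmB)}
  ∪ pre   = {robot_in(rmB)} ∪ {ball_in(b4,rmB), free(right), robot_in(rmB)}
          = {ball_in(b4,rmB), free(right), robot_in(rmB)}

== RESULT ==
["ball_in(b4,rmB)", "free(right)", "robot_in(rmB)"]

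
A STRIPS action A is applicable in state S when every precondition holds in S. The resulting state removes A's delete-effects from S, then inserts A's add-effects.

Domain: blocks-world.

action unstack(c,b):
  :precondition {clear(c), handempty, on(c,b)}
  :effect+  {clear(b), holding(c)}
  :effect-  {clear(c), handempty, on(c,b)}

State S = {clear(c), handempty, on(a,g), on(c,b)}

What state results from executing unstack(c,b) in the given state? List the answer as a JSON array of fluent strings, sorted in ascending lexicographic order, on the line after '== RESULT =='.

Progress:
  pre ⊆ S: {clear(c), handempty, on(c,b)} ⊆ S  — applicable
  S \ del = {on(a,g)}
  ∪ add   = {clear(b), holding(c), on(a,g)}

== RESULT ==
["clear(b)", "holding(c)", "on(a,g)"]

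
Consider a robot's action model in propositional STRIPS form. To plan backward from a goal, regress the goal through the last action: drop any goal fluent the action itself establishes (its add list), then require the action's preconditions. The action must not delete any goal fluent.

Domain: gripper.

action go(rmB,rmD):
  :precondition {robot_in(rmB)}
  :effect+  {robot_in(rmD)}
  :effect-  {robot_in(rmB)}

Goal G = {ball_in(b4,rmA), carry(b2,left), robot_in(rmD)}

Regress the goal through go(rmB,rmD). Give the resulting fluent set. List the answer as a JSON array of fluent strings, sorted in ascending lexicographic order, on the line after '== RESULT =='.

Regress:
  G ∩ del = {}  (empty — regression defined)
  G \ add = {ball_in(b4,rmA), carry(b2,left), robot_in(rmD)} \ {robot_in(rmD)} = {ball_in(b4,rmA), carry(b2,left)}
  ∪ pre   = {ball_in(b4,rmA), carry(b2,left)} ∪ {robot_in(rmB)}
          = {ball_in(b4,rmA), carry(b2,left), robot_in(rmB)}

== RESULT ==
["ball_in(b4,rmA)", "carry(b2,left)", "robot_in(rmB)"]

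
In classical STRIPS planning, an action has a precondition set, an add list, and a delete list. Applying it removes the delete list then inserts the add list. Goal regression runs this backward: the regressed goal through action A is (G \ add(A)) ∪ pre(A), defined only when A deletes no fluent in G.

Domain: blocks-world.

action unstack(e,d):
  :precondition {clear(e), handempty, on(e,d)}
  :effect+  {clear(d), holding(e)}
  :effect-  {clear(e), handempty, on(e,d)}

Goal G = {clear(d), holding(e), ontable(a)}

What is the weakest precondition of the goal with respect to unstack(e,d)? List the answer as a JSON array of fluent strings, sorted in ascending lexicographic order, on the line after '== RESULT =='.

Compute (G \ add) ∪ pre:
  G ∩ del = {}  (empty — regression defined)
  G \ add = {clear(d), holding(e), ontable(a)} \ {clear(d), holding(e)} = {ontable(a)}
  ∪ pre   = {ontable(a)} ∪ {clear(e), handempty, on(e,d)}
          = {clear(e), handempty, on(e,d), ontable(a)}

== RESULT ==
["clear(e)", "handempty", "on(e,d)", "ontable(a)"]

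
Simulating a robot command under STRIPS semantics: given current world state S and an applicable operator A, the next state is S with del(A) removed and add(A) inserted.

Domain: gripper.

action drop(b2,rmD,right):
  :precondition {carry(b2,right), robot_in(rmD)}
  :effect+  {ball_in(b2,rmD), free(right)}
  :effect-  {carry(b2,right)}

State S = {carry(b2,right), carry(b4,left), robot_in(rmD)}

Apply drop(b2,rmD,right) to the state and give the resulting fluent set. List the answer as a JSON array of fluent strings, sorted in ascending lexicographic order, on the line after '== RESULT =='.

Compute (S \ del) ∪ add:
  pre ⊆ S: {carry(b2,right), robot_in(rmD)} ⊆ S  — applicable
  S \ del = {carry(b4,left), robot_in(rmD)}
  ∪ add   = {ball_in(b2,rmD), carry(b4,left), free(right), robot_in(rmD)}

== RESULT ==
["ball_in(b2,rmD)", "carry(b4,left)", "free(right)", "robot_in(rmD)"]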